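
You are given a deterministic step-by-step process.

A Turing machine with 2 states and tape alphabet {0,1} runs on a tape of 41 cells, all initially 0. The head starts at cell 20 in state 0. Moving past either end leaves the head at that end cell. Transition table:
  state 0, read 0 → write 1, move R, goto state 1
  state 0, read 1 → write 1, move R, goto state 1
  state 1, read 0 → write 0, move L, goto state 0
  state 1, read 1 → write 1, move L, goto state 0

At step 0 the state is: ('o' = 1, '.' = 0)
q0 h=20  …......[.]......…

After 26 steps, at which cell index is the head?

step 0: q0 h=20  …......[.]......…
step 1: q1 h=21  ….....o[.]......…
step 2: q0 h=20  …......[o]......…
step 3: q1 h=21  ….....o[.]......…
step 4: q0 h=20  …......[o]......…
step 5: q1 h=21  ….....o[.]......…
step 6: q0 h=20  …......[o]......…
step 7: q1 h=21  ….....o[.]......…
step 8: q0 h=20  …......[o]......…
step 9: q1 h=21  ….....o[.]......…
step 10: q0 h=20  …......[o]......…
step 11: q1 h=21  ….....o[.]......…
step 12: q0 h=20  …......[o]......…
step 13: q1 h=21  ….....o[.]......…
step 14: q0 h=20  …......[o]......…
step 15: q1 h=21  ….....o[.]......…
step 16: q0 h=20  …......[o]......…
step 17: q1 h=21  ….....o[.]......…
step 18: q0 h=20  …......[o]......…
step 19: q1 h=21  ….....o[.]......…
step 20: q0 h=20  …......[o]......…
step 21: q1 h=21  ….....o[.]......…
step 22: q0 h=20  …......[o]......…
step 23: q1 h=21  ….....o[.]......…
step 24: q0 h=20  …......[o]......…
step 25: q1 h=21  ….....o[.]......…
step 26: q0 h=20  …......[o]......…

20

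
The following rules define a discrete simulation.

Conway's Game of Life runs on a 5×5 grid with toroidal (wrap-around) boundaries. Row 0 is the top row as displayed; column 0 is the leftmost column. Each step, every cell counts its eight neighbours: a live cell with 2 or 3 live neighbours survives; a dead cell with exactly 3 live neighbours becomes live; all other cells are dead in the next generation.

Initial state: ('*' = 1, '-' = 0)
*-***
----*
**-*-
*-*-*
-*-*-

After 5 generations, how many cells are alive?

2

k=0  *-***
----*
**-*-
*-*-*
-*-*-
k=1  ***--
-----
-***-
-----
-----
k=2  -*---
*--*-
--*--
--*--
-*---
k=3  ***--
-**--
-***-
-**--
-**--
k=4  *--*-
-----
*--*-
*----
---*-
k=5  ----*
-----
----*
-----
-----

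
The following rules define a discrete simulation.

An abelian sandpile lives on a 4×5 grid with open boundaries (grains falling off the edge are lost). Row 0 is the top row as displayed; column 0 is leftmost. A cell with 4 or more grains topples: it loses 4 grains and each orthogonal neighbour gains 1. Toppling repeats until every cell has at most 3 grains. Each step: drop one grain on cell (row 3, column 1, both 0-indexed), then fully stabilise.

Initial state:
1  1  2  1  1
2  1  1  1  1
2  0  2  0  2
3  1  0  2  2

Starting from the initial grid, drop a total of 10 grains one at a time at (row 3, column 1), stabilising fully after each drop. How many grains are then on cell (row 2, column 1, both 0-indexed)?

k=0  1  1  2  1  1
2  1  1  1  1
2  0  2  0  2
3  1  0  2  2
k=1  1  1  2  1  1
2  1  1  1  1
2  0  2  0  2
3  2  0  2  2
k=2  1  1  2  1  1
2  1  1  1  1
2  0  2  0  2
3  3  0  2  2
k=3  1  1  2  1  1
2  1  1  1  1
3  1  2  0  2
0  1  1  2  2
k=4  1  1  2  1  1
2  1  1  1  1
3  1  2  0  2
0  2  1  2  2
k=5  1  1  2  1  1
2  1  1  1  1
3  1  2  0  2
0  3  1  2  2
k=6  1  1  2  1  1
2  1  1  1  1
3  2  2  0  2
1  0  2  2  2
k=7  1  1  2  1  1
2  1  1  1  1
3  2  2  0  2
1  1  2  2  2
k=8  1  1  2  1  1
2  1  1  1  1
3  2  2  0  2
1  2  2  2  2
k=9  1  1  2  1  1
2  1  1  1  1
3  2  2  0  2
1  3  2  2  2
k=10  1  1  2  1  1
2  1  1  1  1
3  3  2  0  2
2  0  3  2  2

3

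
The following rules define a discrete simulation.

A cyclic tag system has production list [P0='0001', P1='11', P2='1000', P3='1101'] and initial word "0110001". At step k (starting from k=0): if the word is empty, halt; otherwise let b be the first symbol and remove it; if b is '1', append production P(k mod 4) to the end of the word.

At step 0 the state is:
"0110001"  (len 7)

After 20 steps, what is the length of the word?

step 0: "0110001"  (len 7)
step 1: "110001"  (len 6)
step 2: "1000111"  (len 7)
step 3: "0001111000"  (len 10)
step 4: "001111000"  (len 9)
step 5: "01111000"  (len 8)
step 6: "1111000"  (len 7)
step 7: "1110001000"  (len 10)
step 8: "1100010001101"  (len 13)
step 9: "1000100011010001"  (len 16)
step 10: "00010001101000111"  (len 17)
step 11: "0010001101000111"  (len 16)
step 12: "010001101000111"  (len 15)
step 13: "10001101000111"  (len 14)
step 14: "000110100011111"  (len 15)
step 15: "00110100011111"  (len 14)
step 16: "0110100011111"  (len 13)
step 17: "110100011111"  (len 12)
step 18: "1010001111111"  (len 13)
step 19: "0100011111111000"  (len 16)
step 20: "100011111111000"  (len 15)

15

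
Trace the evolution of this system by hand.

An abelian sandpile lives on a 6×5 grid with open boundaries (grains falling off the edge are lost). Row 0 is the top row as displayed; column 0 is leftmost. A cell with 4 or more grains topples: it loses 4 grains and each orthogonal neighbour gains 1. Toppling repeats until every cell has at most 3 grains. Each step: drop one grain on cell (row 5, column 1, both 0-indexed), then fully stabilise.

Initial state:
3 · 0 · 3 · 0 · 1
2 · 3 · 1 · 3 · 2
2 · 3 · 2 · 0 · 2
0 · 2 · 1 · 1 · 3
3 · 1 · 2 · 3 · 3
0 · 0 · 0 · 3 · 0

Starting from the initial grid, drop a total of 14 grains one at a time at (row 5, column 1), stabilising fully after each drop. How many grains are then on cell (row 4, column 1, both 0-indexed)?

t=0: 3 · 0 · 3 · 0 · 1
2 · 3 · 1 · 3 · 2
2 · 3 · 2 · 0 · 2
0 · 2 · 1 · 1 · 3
3 · 1 · 2 · 3 · 3
0 · 0 · 0 · 3 · 0
t=1: 3 · 0 · 3 · 0 · 1
2 · 3 · 1 · 3 · 2
2 · 3 · 2 · 0 · 2
0 · 2 · 1 · 1 · 3
3 · 1 · 2 · 3 · 3
0 · 1 · 0 · 3 · 0
t=2: 3 · 0 · 3 · 0 · 1
2 · 3 · 1 · 3 · 2
2 · 3 · 2 · 0 · 2
0 · 2 · 1 · 1 · 3
3 · 1 · 2 · 3 · 3
0 · 2 · 0 · 3 · 0
t=3: 3 · 0 · 3 · 0 · 1
2 · 3 · 1 · 3 · 2
2 · 3 · 2 · 0 · 2
0 · 2 · 1 · 1 · 3
3 · 1 · 2 · 3 · 3
0 · 3 · 0 · 3 · 0
t=4: 3 · 0 · 3 · 0 · 1
2 · 3 · 1 · 3 · 2
2 · 3 · 2 · 0 · 2
0 · 2 · 1 · 1 · 3
3 · 2 · 2 · 3 · 3
1 · 0 · 1 · 3 · 0
t=5: 3 · 0 · 3 · 0 · 1
2 · 3 · 1 · 3 · 2
2 · 3 · 2 · 0 · 2
0 · 2 · 1 · 1 · 3
3 · 2 · 2 · 3 · 3
1 · 1 · 1 · 3 · 0
t=6: 3 · 0 · 3 · 0 · 1
2 · 3 · 1 · 3 · 2
2 · 3 · 2 · 0 · 2
0 · 2 · 1 · 1 · 3
3 · 2 · 2 · 3 · 3
1 · 2 · 1 · 3 · 0
t=7: 3 · 0 · 3 · 0 · 1
2 · 3 · 1 · 3 · 2
2 · 3 · 2 · 0 · 2
0 · 2 · 1 · 1 · 3
3 · 2 · 2 · 3 · 3
1 · 3 · 1 · 3 · 0
t=8: 3 · 0 · 3 · 0 · 1
2 · 3 · 1 · 3 · 2
2 · 3 · 2 · 0 · 2
0 · 2 · 1 · 1 · 3
3 · 3 · 2 · 3 · 3
2 · 0 · 2 · 3 · 0
t=9: 3 · 0 · 3 · 0 · 1
2 · 3 · 1 · 3 · 2
2 · 3 · 2 · 0 · 2
0 · 2 · 1 · 1 · 3
3 · 3 · 2 · 3 · 3
2 · 1 · 2 · 3 · 0
t=10: 3 · 0 · 3 · 0 · 1
2 · 3 · 1 · 3 · 2
2 · 3 · 2 · 0 · 2
0 · 2 · 1 · 1 · 3
3 · 3 · 2 · 3 · 3
2 · 2 · 2 · 3 · 0
t=11: 3 · 0 · 3 · 0 · 1
2 · 3 · 1 · 3 · 2
2 · 3 · 2 · 0 · 2
0 · 2 · 1 · 1 · 3
3 · 3 · 2 · 3 · 3
2 · 3 · 2 · 3 · 0
t=12: 3 · 0 · 3 · 0 · 1
2 · 3 · 1 · 3 · 2
2 · 3 · 2 · 0 · 2
1 · 3 · 1 · 1 · 3
1 · 1 · 3 · 3 · 3
0 · 2 · 3 · 3 · 0
t=13: 3 · 0 · 3 · 0 · 1
2 · 3 · 1 · 3 · 2
2 · 3 · 2 · 0 · 2
1 · 3 · 1 · 1 · 3
1 · 1 · 3 · 3 · 3
0 · 3 · 3 · 3 · 0
t=14: 3 · 0 · 3 · 0 · 1
2 · 3 · 1 · 3 · 2
2 · 3 · 2 · 0 · 3
1 · 3 · 2 · 3 · 0
1 · 3 · 1 · 2 · 1
1 · 1 · 2 · 1 · 2

3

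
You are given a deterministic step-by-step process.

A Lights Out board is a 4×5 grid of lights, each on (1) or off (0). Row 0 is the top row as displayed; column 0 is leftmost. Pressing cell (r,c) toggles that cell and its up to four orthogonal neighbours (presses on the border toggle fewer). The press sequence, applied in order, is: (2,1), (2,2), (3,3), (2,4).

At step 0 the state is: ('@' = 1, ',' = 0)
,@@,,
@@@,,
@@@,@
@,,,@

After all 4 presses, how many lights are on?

t=0: ,@@,,
@@@,,
@@@,@
@,,,@
t=1: ,@@,,
@,@,,
,,,,@
@@,,@
t=2: ,@@,,
@,,,,
,@@@@
@@@,@
t=3: ,@@,,
@,,,,
,@@,@
@@,@,
t=4: ,@@,,
@,,,@
,@@@,
@@,@@

11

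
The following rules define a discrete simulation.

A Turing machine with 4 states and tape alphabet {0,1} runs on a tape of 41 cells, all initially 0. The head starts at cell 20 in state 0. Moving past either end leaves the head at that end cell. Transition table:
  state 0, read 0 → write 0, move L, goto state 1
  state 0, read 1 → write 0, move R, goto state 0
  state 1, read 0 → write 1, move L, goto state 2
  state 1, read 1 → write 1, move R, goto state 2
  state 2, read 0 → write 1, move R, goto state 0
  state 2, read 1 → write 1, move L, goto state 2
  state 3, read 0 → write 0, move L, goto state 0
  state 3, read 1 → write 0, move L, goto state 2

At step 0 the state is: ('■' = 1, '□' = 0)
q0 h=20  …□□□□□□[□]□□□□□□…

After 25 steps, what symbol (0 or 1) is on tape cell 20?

0

gen 0: q0 h=20  …□□□□□□[□]□□□□□□…
gen 1: q1 h=19  …□□□□□□[□]□□□□□□…
gen 2: q2 h=18  …□□□□□□[□]■□□□□□…
gen 3: q0 h=19  …□□□□□■[■]□□□□□□…
gen 4: q0 h=20  …□□□□■□[□]□□□□□□…
gen 5: q1 h=19  …□□□□□■[□]□□□□□□…
gen 6: q2 h=18  …□□□□□□[■]■□□□□□…
gen 7: q2 h=17  …□□□□□□[□]■■□□□□…
gen 8: q0 h=18  …□□□□□■[■]■□□□□□…
gen 9: q0 h=19  …□□□□■□[■]□□□□□□…
gen 10: q0 h=20  …□□□■□□[□]□□□□□□…
gen 11: q1 h=19  …□□□□■□[□]□□□□□□…
gen 12: q2 h=18  …□□□□□■[□]■□□□□□…
gen 13: q0 h=19  …□□□□■■[■]□□□□□□…
gen 14: q0 h=20  …□□□■■□[□]□□□□□□…
gen 15: q1 h=19  …□□□□■■[□]□□□□□□…
gen 16: q2 h=18  …□□□□□■[■]■□□□□□…
gen 17: q2 h=17  …□□□□□□[■]■■□□□□…
gen 18: q2 h=16  …□□□□□□[□]■■■□□□…
gen 19: q0 h=17  …□□□□□■[■]■■□□□□…
gen 20: q0 h=18  …□□□□■□[■]■□□□□□…
gen 21: q0 h=19  …□□□■□□[■]□□□□□□…
gen 22: q0 h=20  …□□■□□□[□]□□□□□□…
gen 23: q1 h=19  …□□□■□□[□]□□□□□□…
gen 24: q2 h=18  …□□□□■□[□]■□□□□□…
gen 25: q0 h=19  …□□□■□■[■]□□□□□□…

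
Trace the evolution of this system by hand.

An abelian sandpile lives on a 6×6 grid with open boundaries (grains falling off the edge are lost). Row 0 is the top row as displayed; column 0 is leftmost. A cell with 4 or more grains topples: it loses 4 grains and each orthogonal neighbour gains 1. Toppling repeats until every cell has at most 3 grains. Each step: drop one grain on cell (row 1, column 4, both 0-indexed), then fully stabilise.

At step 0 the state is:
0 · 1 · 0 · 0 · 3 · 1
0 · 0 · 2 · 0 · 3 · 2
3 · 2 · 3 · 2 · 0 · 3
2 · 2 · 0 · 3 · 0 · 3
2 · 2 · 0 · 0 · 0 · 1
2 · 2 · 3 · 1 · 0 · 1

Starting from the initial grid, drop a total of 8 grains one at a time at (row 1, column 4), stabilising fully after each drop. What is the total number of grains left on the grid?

53

k=0  0 · 1 · 0 · 0 · 3 · 1
0 · 0 · 2 · 0 · 3 · 2
3 · 2 · 3 · 2 · 0 · 3
2 · 2 · 0 · 3 · 0 · 3
2 · 2 · 0 · 0 · 0 · 1
2 · 2 · 3 · 1 · 0 · 1
k=1  0 · 1 · 0 · 1 · 0 · 2
0 · 0 · 2 · 1 · 1 · 3
3 · 2 · 3 · 2 · 1 · 3
2 · 2 · 0 · 3 · 0 · 3
2 · 2 · 0 · 0 · 0 · 1
2 · 2 · 3 · 1 · 0 · 1
k=2  0 · 1 · 0 · 1 · 0 · 2
0 · 0 · 2 · 1 · 2 · 3
3 · 2 · 3 · 2 · 1 · 3
2 · 2 · 0 · 3 · 0 · 3
2 · 2 · 0 · 0 · 0 · 1
2 · 2 · 3 · 1 · 0 · 1
k=3  0 · 1 · 0 · 1 · 0 · 2
0 · 0 · 2 · 1 · 3 · 3
3 · 2 · 3 · 2 · 1 · 3
2 · 2 · 0 · 3 · 0 · 3
2 · 2 · 0 · 0 · 0 · 1
2 · 2 · 3 · 1 · 0 · 1
k=4  0 · 1 · 0 · 1 · 1 · 3
0 · 0 · 2 · 2 · 1 · 1
3 · 2 · 3 · 2 · 3 · 1
2 · 2 · 0 · 3 · 1 · 0
2 · 2 · 0 · 0 · 0 · 2
2 · 2 · 3 · 1 · 0 · 1
k=5  0 · 1 · 0 · 1 · 1 · 3
0 · 0 · 2 · 2 · 2 · 1
3 · 2 · 3 · 2 · 3 · 1
2 · 2 · 0 · 3 · 1 · 0
2 · 2 · 0 · 0 · 0 · 2
2 · 2 · 3 · 1 · 0 · 1
k=6  0 · 1 · 0 · 1 · 1 · 3
0 · 0 · 2 · 2 · 3 · 1
3 · 2 · 3 · 2 · 3 · 1
2 · 2 · 0 · 3 · 1 · 0
2 · 2 · 0 · 0 · 0 · 2
2 · 2 · 3 · 1 · 0 · 1
k=7  0 · 1 · 0 · 1 · 2 · 3
0 · 0 · 2 · 3 · 1 · 2
3 · 2 · 3 · 3 · 0 · 2
2 · 2 · 0 · 3 · 2 · 0
2 · 2 · 0 · 0 · 0 · 2
2 · 2 · 3 · 1 · 0 · 1
k=8  0 · 1 · 0 · 1 · 2 · 3
0 · 0 · 2 · 3 · 2 · 2
3 · 2 · 3 · 3 · 0 · 2
2 · 2 · 0 · 3 · 2 · 0
2 · 2 · 0 · 0 · 0 · 2
2 · 2 · 3 · 1 · 0 · 1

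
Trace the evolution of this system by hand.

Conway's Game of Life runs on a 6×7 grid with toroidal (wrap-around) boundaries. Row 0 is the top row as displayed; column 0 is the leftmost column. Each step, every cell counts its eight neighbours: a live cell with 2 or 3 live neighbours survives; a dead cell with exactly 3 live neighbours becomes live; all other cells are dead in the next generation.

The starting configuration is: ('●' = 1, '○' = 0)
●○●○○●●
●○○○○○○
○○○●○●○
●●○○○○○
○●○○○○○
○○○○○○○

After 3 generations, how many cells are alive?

t=0: ●○●○○●●
●○○○○○○
○○○●○●○
●●○○○○○
○●○○○○○
○○○○○○○
t=1: ●●○○○○●
●●○○●●○
●●○○○○●
●●●○○○○
●●○○○○○
●●○○○○●
t=2: ○○●○○○○
○○●○○●○
○○○○○●○
○○●○○○○
○○○○○○○
○○●○○○○
t=3: ○●●●○○○
○○○○○○○
○○○○○○○
○○○○○○○
○○○○○○○
○○○○○○○

3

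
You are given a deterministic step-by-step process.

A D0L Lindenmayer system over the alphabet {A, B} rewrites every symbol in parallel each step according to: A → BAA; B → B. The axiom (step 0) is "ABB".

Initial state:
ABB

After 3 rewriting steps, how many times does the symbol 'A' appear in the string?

8

gen 0: ABB
gen 1: BAABB
gen 2: BBAABAABB
gen 3: BBBAABAABBAABAABB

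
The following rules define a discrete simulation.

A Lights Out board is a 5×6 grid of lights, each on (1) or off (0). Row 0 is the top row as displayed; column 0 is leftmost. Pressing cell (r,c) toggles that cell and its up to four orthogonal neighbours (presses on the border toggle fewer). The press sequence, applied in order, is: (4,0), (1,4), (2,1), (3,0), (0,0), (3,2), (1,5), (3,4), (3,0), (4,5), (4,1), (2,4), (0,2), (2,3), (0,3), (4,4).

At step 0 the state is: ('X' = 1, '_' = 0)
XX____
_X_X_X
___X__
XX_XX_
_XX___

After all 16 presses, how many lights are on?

k=0  XX____
_X_X_X
___X__
XX_XX_
_XX___
k=1  XX____
_X_X_X
___X__
_X_XX_
X_X___
k=2  XX__X_
_X__X_
___XX_
_X_XX_
X_X___
k=3  XX__X_
____X_
XXXXX_
___XX_
X_X___
k=4  XX__X_
____X_
_XXXX_
XX_XX_
__X___
k=5  ____X_
X___X_
_XXXX_
XX_XX_
__X___
k=6  ____X_
X___X_
_X_XX_
X_X_X_
______
k=7  ____XX
X____X
_X_XXX
X_X_X_
______
k=8  ____XX
X____X
_X_X_X
X_XX_X
____X_
k=9  ____XX
X____X
XX_X_X
_XXX_X
X___X_
k=10  ____XX
X____X
XX_X_X
_XXX__
X____X
k=11  ____XX
X____X
XX_X_X
__XX__
_XX__X
k=12  ____XX
X___XX
XX__X_
__XXX_
_XX__X
k=13  _XXXXX
X_X_XX
XX__X_
__XXX_
_XX__X
k=14  _XXXXX
X_XXXX
XXXX__
__X_X_
_XX__X
k=15  _X___X
X_X_XX
XXXX__
__X_X_
_XX__X
k=16  _X___X
X_X_XX
XXXX__
__X___
_XXXX_

15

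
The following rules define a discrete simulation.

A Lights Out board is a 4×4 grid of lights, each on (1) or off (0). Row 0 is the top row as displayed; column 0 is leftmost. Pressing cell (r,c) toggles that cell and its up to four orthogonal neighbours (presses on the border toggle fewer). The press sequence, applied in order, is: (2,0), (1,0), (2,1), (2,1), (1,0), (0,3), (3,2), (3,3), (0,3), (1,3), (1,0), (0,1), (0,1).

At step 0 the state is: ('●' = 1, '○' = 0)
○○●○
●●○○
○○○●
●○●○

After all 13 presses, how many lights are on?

step 0: ○○●○
●●○○
○○○●
●○●○
step 1: ○○●○
○●○○
●●○●
○○●○
step 2: ●○●○
●○○○
○●○●
○○●○
step 3: ●○●○
●●○○
●○●●
○●●○
step 4: ●○●○
●○○○
○●○●
○○●○
step 5: ○○●○
○●○○
●●○●
○○●○
step 6: ○○○●
○●○●
●●○●
○○●○
step 7: ○○○●
○●○●
●●●●
○●○●
step 8: ○○○●
○●○●
●●●○
○●●○
step 9: ○○●○
○●○○
●●●○
○●●○
step 10: ○○●●
○●●●
●●●●
○●●○
step 11: ●○●●
●○●●
○●●●
○●●○
step 12: ○●○●
●●●●
○●●●
○●●○
step 13: ●○●●
●○●●
○●●●
○●●○

11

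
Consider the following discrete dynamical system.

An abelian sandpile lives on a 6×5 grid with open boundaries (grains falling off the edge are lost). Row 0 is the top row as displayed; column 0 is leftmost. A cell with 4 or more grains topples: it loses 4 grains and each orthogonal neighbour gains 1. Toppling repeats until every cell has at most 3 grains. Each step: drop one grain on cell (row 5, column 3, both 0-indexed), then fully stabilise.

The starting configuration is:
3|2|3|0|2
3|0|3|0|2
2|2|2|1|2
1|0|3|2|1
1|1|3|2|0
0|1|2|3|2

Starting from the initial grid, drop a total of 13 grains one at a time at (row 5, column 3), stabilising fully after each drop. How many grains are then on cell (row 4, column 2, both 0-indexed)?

0

gen 0: 3|2|3|0|2
3|0|3|0|2
2|2|2|1|2
1|0|3|2|1
1|1|3|2|0
0|1|2|3|2
gen 1: 3|2|3|0|2
3|0|3|0|2
2|2|2|1|2
1|0|3|2|1
1|1|3|3|0
0|1|3|0|3
gen 2: 3|2|3|0|2
3|0|3|0|2
2|2|2|1|2
1|0|3|2|1
1|1|3|3|0
0|1|3|1|3
gen 3: 3|2|3|0|2
3|0|3|0|2
2|2|2|1|2
1|0|3|2|1
1|1|3|3|0
0|1|3|2|3
gen 4: 3|2|3|0|2
3|0|3|0|2
2|2|2|1|2
1|0|3|2|1
1|1|3|3|0
0|1|3|3|3
gen 5: 3|2|3|0|2
3|0|3|0|2
2|2|3|2|2
1|1|1|0|2
1|2|2|2|2
0|2|1|3|0
gen 6: 3|2|3|0|2
3|0|3|0|2
2|2|3|2|2
1|1|1|0|2
1|2|2|3|2
0|2|2|0|1
gen 7: 3|2|3|0|2
3|0|3|0|2
2|2|3|2|2
1|1|1|0|2
1|2|2|3|2
0|2|2|1|1
gen 8: 3|2|3|0|2
3|0|3|0|2
2|2|3|2|2
1|1|1|0|2
1|2|2|3|2
0|2|2|2|1
gen 9: 3|2|3|0|2
3|0|3|0|2
2|2|3|2|2
1|1|1|0|2
1|2|2|3|2
0|2|2|3|1
gen 10: 3|2|3|0|2
3|0|3|0|2
2|2|3|2|2
1|1|1|1|2
1|2|3|0|3
0|2|3|1|2
gen 11: 3|2|3|0|2
3|0|3|0|2
2|2|3|2|2
1|1|1|1|2
1|2|3|0|3
0|2|3|2|2
gen 12: 3|2|3|0|2
3|0|3|0|2
2|2|3|2|2
1|1|1|1|2
1|2|3|0|3
0|2|3|3|2
gen 13: 3|2|3|0|2
3|0|3|0|2
2|2|3|2|2
1|1|2|1|2
1|3|0|2|3
0|3|1|1|3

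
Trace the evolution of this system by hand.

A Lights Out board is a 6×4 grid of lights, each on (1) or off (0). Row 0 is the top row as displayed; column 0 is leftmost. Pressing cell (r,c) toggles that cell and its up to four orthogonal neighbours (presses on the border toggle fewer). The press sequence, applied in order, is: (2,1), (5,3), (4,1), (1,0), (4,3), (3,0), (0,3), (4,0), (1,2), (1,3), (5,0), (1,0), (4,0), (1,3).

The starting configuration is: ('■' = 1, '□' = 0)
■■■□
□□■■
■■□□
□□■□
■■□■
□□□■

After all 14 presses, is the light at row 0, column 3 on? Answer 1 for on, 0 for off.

0) ■■■□
□□■■
■■□□
□□■□
■■□■
□□□■
1) ■■■□
□■■■
□□■□
□■■□
■■□■
□□□■
2) ■■■□
□■■■
□□■□
□■■□
■■□□
□□■□
3) ■■■□
□■■■
□□■□
□□■□
□□■□
□■■□
4) □■■□
■□■■
■□■□
□□■□
□□■□
□■■□
5) □■■□
■□■■
■□■□
□□■■
□□□■
□■■■
6) □■■□
■□■■
□□■□
■■■■
■□□■
□■■■
7) □■□■
■□■□
□□■□
■■■■
■□□■
□■■■
8) □■□■
■□■□
□□■□
□■■■
□■□■
■■■■
9) □■■■
■■□■
□□□□
□■■■
□■□■
■■■■
10) □■■□
■■■□
□□□■
□■■■
□■□■
■■■■
11) □■■□
■■■□
□□□■
□■■■
■■□■
□□■■
12) ■■■□
□□■□
■□□■
□■■■
■■□■
□□■■
13) ■■■□
□□■□
■□□■
■■■■
□□□■
■□■■
14) ■■■■
□□□■
■□□□
■■■■
□□□■
■□■■

1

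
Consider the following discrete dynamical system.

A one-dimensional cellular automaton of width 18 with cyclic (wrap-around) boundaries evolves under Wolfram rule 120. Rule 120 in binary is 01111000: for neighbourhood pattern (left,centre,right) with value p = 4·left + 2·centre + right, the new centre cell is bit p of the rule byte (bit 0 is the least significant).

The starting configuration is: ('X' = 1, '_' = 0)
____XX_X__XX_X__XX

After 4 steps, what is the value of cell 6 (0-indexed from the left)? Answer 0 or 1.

step 0: ____XX_X__XX_X__XX
step 1: X___XXX_X_XXX_X_XX
step 2: XX__X_XX_XX_XX_XX_
step 3: XXX__XXXXXXXXXXXXX
step 4: __XX_X____________

0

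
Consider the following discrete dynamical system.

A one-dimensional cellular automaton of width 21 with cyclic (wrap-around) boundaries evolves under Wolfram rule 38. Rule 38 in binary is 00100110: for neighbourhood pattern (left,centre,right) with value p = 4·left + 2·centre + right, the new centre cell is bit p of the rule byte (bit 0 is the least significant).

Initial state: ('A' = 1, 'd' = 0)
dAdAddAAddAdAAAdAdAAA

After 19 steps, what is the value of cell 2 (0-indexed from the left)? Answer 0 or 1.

step 0: dAdAddAAddAdAAAdAdAAA
step 1: AAAAdAdddAAAdddAAAddd
step 2: ddddAAddAdddddAdddddA
step 3: dddAdddAAddddAAddddAA
step 4: ddAAddAdddddAdddddAdd
step 5: dAdddAAddddAAddddAAdd
step 6: AAddAdddddAdddddAdddd
step 7: dddAAddddAAddddAAdddA
step 8: ddAdddddAdddddAddddAA
step 9: dAAddddAAddddAAdddAdd
step 10: AdddddAdddddAddddAAdd
step 11: AddddAAddddAAdddAdddA
step 12: ddddAdddddAddddAAddAd
step 13: dddAAddddAAdddAdddAAd
step 14: ddAdddddAddddAAddAddd
step 15: dAAddddAAdddAdddAAddd
step 16: AdddddAddddAAddAddddd
step 17: AddddAAdddAdddAAddddA
step 18: ddddAddddAAddAdddddAd
step 19: dddAAdddAdddAAddddAAd

0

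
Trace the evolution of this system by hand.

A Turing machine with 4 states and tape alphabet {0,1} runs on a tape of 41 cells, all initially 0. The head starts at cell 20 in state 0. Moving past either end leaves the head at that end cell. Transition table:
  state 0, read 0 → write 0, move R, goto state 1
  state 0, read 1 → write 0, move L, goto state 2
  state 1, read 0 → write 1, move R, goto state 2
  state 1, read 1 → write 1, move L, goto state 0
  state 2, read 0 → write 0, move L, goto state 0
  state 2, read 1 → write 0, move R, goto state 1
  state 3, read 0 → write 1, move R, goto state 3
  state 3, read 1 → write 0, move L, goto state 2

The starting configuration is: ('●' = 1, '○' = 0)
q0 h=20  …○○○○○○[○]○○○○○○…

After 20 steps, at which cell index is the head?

16

0) q0 h=20  …○○○○○○[○]○○○○○○…
1) q1 h=21  …○○○○○○[○]○○○○○○…
2) q2 h=22  …○○○○○●[○]○○○○○○…
3) q0 h=21  …○○○○○○[●]○○○○○○…
4) q2 h=20  …○○○○○○[○]○○○○○○…
5) q0 h=19  …○○○○○○[○]○○○○○○…
6) q1 h=20  …○○○○○○[○]○○○○○○…
7) q2 h=21  …○○○○○●[○]○○○○○○…
8) q0 h=20  …○○○○○○[●]○○○○○○…
9) q2 h=19  …○○○○○○[○]○○○○○○…
10) q0 h=18  …○○○○○○[○]○○○○○○…
11) q1 h=19  …○○○○○○[○]○○○○○○…
12) q2 h=20  …○○○○○●[○]○○○○○○…
13) q0 h=19  …○○○○○○[●]○○○○○○…
14) q2 h=18  …○○○○○○[○]○○○○○○…
15) q0 h=17  …○○○○○○[○]○○○○○○…
16) q1 h=18  …○○○○○○[○]○○○○○○…
17) q2 h=19  …○○○○○●[○]○○○○○○…
18) q0 h=18  …○○○○○○[●]○○○○○○…
19) q2 h=17  …○○○○○○[○]○○○○○○…
20) q0 h=16  …○○○○○○[○]○○○○○○…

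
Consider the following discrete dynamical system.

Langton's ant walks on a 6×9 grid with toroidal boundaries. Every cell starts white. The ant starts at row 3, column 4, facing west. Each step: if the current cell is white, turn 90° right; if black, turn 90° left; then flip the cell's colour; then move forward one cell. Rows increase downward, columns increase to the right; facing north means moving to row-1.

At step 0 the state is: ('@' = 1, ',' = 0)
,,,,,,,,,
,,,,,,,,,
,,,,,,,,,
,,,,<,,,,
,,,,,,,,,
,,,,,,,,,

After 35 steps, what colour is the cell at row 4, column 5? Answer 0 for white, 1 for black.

0) ,,,,,,,,,
,,,,,,,,,
,,,,,,,,,
,,,,<,,,,
,,,,,,,,,
,,,,,,,,,
1) ,,,,,,,,,
,,,,,,,,,
,,,,^,,,,
,,,,@,,,,
,,,,,,,,,
,,,,,,,,,
2) ,,,,,,,,,
,,,,,,,,,
,,,,@>,,,
,,,,@,,,,
,,,,,,,,,
,,,,,,,,,
3) ,,,,,,,,,
,,,,,,,,,
,,,,@@,,,
,,,,@v,,,
,,,,,,,,,
,,,,,,,,,
4) ,,,,,,,,,
,,,,,,,,,
,,,,@@,,,
,,,,<@,,,
,,,,,,,,,
,,,,,,,,,
5) ,,,,,,,,,
,,,,,,,,,
,,,,@@,,,
,,,,,@,,,
,,,,v,,,,
,,,,,,,,,
6) ,,,,,,,,,
,,,,,,,,,
,,,,@@,,,
,,,,,@,,,
,,,<@,,,,
,,,,,,,,,
7) ,,,,,,,,,
,,,,,,,,,
,,,,@@,,,
,,,^,@,,,
,,,@@,,,,
,,,,,,,,,
8) ,,,,,,,,,
,,,,,,,,,
,,,,@@,,,
,,,@>@,,,
,,,@@,,,,
,,,,,,,,,
9) ,,,,,,,,,
,,,,,,,,,
,,,,@@,,,
,,,@@@,,,
,,,@v,,,,
,,,,,,,,,
10) ,,,,,,,,,
,,,,,,,,,
,,,,@@,,,
,,,@@@,,,
,,,@,>,,,
,,,,,,,,,
11) ,,,,,,,,,
,,,,,,,,,
,,,,@@,,,
,,,@@@,,,
,,,@,@,,,
,,,,,v,,,
12) ,,,,,,,,,
,,,,,,,,,
,,,,@@,,,
,,,@@@,,,
,,,@,@,,,
,,,,<@,,,
13) ,,,,,,,,,
,,,,,,,,,
,,,,@@,,,
,,,@@@,,,
,,,@^@,,,
,,,,@@,,,
14) ,,,,,,,,,
,,,,,,,,,
,,,,@@,,,
,,,@@@,,,
,,,@@>,,,
,,,,@@,,,
15) ,,,,,,,,,
,,,,,,,,,
,,,,@@,,,
,,,@@^,,,
,,,@@,,,,
,,,,@@,,,
16) ,,,,,,,,,
,,,,,,,,,
,,,,@@,,,
,,,@<,,,,
,,,@@,,,,
,,,,@@,,,
17) ,,,,,,,,,
,,,,,,,,,
,,,,@@,,,
,,,@,,,,,
,,,@v,,,,
,,,,@@,,,
18) ,,,,,,,,,
,,,,,,,,,
,,,,@@,,,
,,,@,,,,,
,,,@,>,,,
,,,,@@,,,
19) ,,,,,,,,,
,,,,,,,,,
,,,,@@,,,
,,,@,,,,,
,,,@,@,,,
,,,,@v,,,
20) ,,,,,,,,,
,,,,,,,,,
,,,,@@,,,
,,,@,,,,,
,,,@,@,,,
,,,,@,>,,
21) ,,,,,,v,,
,,,,,,,,,
,,,,@@,,,
,,,@,,,,,
,,,@,@,,,
,,,,@,@,,
22) ,,,,,<@,,
,,,,,,,,,
,,,,@@,,,
,,,@,,,,,
,,,@,@,,,
,,,,@,@,,
23) ,,,,,@@,,
,,,,,,,,,
,,,,@@,,,
,,,@,,,,,
,,,@,@,,,
,,,,@^@,,
24) ,,,,,@@,,
,,,,,,,,,
,,,,@@,,,
,,,@,,,,,
,,,@,@,,,
,,,,@@>,,
25) ,,,,,@@,,
,,,,,,,,,
,,,,@@,,,
,,,@,,,,,
,,,@,@^,,
,,,,@@,,,
26) ,,,,,@@,,
,,,,,,,,,
,,,,@@,,,
,,,@,,,,,
,,,@,@@>,
,,,,@@,,,
27) ,,,,,@@,,
,,,,,,,,,
,,,,@@,,,
,,,@,,,,,
,,,@,@@@,
,,,,@@,v,
28) ,,,,,@@,,
,,,,,,,,,
,,,,@@,,,
,,,@,,,,,
,,,@,@@@,
,,,,@@<@,
29) ,,,,,@@,,
,,,,,,,,,
,,,,@@,,,
,,,@,,,,,
,,,@,@^@,
,,,,@@@@,
30) ,,,,,@@,,
,,,,,,,,,
,,,,@@,,,
,,,@,,,,,
,,,@,<,@,
,,,,@@@@,
31) ,,,,,@@,,
,,,,,,,,,
,,,,@@,,,
,,,@,,,,,
,,,@,,,@,
,,,,@v@@,
32) ,,,,,@@,,
,,,,,,,,,
,,,,@@,,,
,,,@,,,,,
,,,@,,,@,
,,,,@,>@,
33) ,,,,,@@,,
,,,,,,,,,
,,,,@@,,,
,,,@,,,,,
,,,@,,^@,
,,,,@,,@,
34) ,,,,,@@,,
,,,,,,,,,
,,,,@@,,,
,,,@,,,,,
,,,@,,@>,
,,,,@,,@,
35) ,,,,,@@,,
,,,,,,,,,
,,,,@@,,,
,,,@,,,^,
,,,@,,@,,
,,,,@,,@,

0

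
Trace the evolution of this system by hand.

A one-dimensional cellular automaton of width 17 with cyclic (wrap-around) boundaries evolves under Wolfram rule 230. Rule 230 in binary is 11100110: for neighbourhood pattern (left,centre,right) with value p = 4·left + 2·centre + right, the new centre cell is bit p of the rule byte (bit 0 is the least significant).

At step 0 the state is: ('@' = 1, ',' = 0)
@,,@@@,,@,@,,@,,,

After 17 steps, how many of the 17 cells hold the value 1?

14

t=0: @,,@@@,,@,@,,@,,,
t=1: @,@,@@,@@@@,@@,,@
t=2: @@@@,@@,@@@@,@,@,
t=3: ,@@@@,@@,@@@@@@@@
t=4: @,@@@@,@@,@@@@@@@
t=5: @@,@@@@,@@,@@@@@@
t=6: @@@,@@@@,@@,@@@@@
t=7: @@@@,@@@@,@@,@@@@
t=8: @@@@@,@@@@,@@,@@@
t=9: @@@@@@,@@@@,@@,@@
t=10: @@@@@@@,@@@@,@@,@
t=11: @@@@@@@@,@@@@,@@,
t=12: ,@@@@@@@@,@@@@,@@
t=13: @,@@@@@@@@,@@@@,@
t=14: @@,@@@@@@@@,@@@@,
t=15: ,@@,@@@@@@@@,@@@@
t=16: @,@@,@@@@@@@@,@@@
t=17: @@,@@,@@@@@@@@,@@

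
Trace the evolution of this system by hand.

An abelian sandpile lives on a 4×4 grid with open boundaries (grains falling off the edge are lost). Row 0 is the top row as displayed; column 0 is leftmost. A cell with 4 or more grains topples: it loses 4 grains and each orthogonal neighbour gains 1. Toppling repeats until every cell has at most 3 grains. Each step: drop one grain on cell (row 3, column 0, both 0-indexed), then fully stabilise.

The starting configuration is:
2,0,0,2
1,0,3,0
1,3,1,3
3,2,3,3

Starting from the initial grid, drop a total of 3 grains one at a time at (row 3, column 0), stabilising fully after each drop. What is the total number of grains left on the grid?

gen 0: 2,0,0,2
1,0,3,0
1,3,1,3
3,2,3,3
gen 1: 2,0,0,2
1,0,3,0
2,3,1,3
0,3,3,3
gen 2: 2,0,0,2
1,0,3,0
2,3,1,3
1,3,3,3
gen 3: 2,0,0,2
1,0,3,0
2,3,1,3
2,3,3,3

28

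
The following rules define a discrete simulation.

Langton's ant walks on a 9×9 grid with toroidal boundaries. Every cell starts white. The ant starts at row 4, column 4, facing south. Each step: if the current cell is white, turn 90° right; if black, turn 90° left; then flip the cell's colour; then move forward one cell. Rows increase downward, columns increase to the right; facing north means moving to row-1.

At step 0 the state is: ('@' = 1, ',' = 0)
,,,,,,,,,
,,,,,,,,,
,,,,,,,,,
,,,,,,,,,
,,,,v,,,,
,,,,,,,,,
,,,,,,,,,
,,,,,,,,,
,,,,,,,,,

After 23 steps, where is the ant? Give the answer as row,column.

0) ,,,,,,,,,
,,,,,,,,,
,,,,,,,,,
,,,,,,,,,
,,,,v,,,,
,,,,,,,,,
,,,,,,,,,
,,,,,,,,,
,,,,,,,,,
1) ,,,,,,,,,
,,,,,,,,,
,,,,,,,,,
,,,,,,,,,
,,,<@,,,,
,,,,,,,,,
,,,,,,,,,
,,,,,,,,,
,,,,,,,,,
2) ,,,,,,,,,
,,,,,,,,,
,,,,,,,,,
,,,^,,,,,
,,,@@,,,,
,,,,,,,,,
,,,,,,,,,
,,,,,,,,,
,,,,,,,,,
3) ,,,,,,,,,
,,,,,,,,,
,,,,,,,,,
,,,@>,,,,
,,,@@,,,,
,,,,,,,,,
,,,,,,,,,
,,,,,,,,,
,,,,,,,,,
4) ,,,,,,,,,
,,,,,,,,,
,,,,,,,,,
,,,@@,,,,
,,,@v,,,,
,,,,,,,,,
,,,,,,,,,
,,,,,,,,,
,,,,,,,,,
5) ,,,,,,,,,
,,,,,,,,,
,,,,,,,,,
,,,@@,,,,
,,,@,>,,,
,,,,,,,,,
,,,,,,,,,
,,,,,,,,,
,,,,,,,,,
6) ,,,,,,,,,
,,,,,,,,,
,,,,,,,,,
,,,@@,,,,
,,,@,@,,,
,,,,,v,,,
,,,,,,,,,
,,,,,,,,,
,,,,,,,,,
7) ,,,,,,,,,
,,,,,,,,,
,,,,,,,,,
,,,@@,,,,
,,,@,@,,,
,,,,<@,,,
,,,,,,,,,
,,,,,,,,,
,,,,,,,,,
8) ,,,,,,,,,
,,,,,,,,,
,,,,,,,,,
,,,@@,,,,
,,,@^@,,,
,,,,@@,,,
,,,,,,,,,
,,,,,,,,,
,,,,,,,,,
9) ,,,,,,,,,
,,,,,,,,,
,,,,,,,,,
,,,@@,,,,
,,,@@>,,,
,,,,@@,,,
,,,,,,,,,
,,,,,,,,,
,,,,,,,,,
10) ,,,,,,,,,
,,,,,,,,,
,,,,,,,,,
,,,@@^,,,
,,,@@,,,,
,,,,@@,,,
,,,,,,,,,
,,,,,,,,,
,,,,,,,,,
11) ,,,,,,,,,
,,,,,,,,,
,,,,,,,,,
,,,@@@>,,
,,,@@,,,,
,,,,@@,,,
,,,,,,,,,
,,,,,,,,,
,,,,,,,,,
12) ,,,,,,,,,
,,,,,,,,,
,,,,,,,,,
,,,@@@@,,
,,,@@,v,,
,,,,@@,,,
,,,,,,,,,
,,,,,,,,,
,,,,,,,,,
13) ,,,,,,,,,
,,,,,,,,,
,,,,,,,,,
,,,@@@@,,
,,,@@<@,,
,,,,@@,,,
,,,,,,,,,
,,,,,,,,,
,,,,,,,,,
14) ,,,,,,,,,
,,,,,,,,,
,,,,,,,,,
,,,@@^@,,
,,,@@@@,,
,,,,@@,,,
,,,,,,,,,
,,,,,,,,,
,,,,,,,,,
15) ,,,,,,,,,
,,,,,,,,,
,,,,,,,,,
,,,@<,@,,
,,,@@@@,,
,,,,@@,,,
,,,,,,,,,
,,,,,,,,,
,,,,,,,,,
16) ,,,,,,,,,
,,,,,,,,,
,,,,,,,,,
,,,@,,@,,
,,,@v@@,,
,,,,@@,,,
,,,,,,,,,
,,,,,,,,,
,,,,,,,,,
17) ,,,,,,,,,
,,,,,,,,,
,,,,,,,,,
,,,@,,@,,
,,,@,>@,,
,,,,@@,,,
,,,,,,,,,
,,,,,,,,,
,,,,,,,,,
18) ,,,,,,,,,
,,,,,,,,,
,,,,,,,,,
,,,@,^@,,
,,,@,,@,,
,,,,@@,,,
,,,,,,,,,
,,,,,,,,,
,,,,,,,,,
19) ,,,,,,,,,
,,,,,,,,,
,,,,,,,,,
,,,@,@>,,
,,,@,,@,,
,,,,@@,,,
,,,,,,,,,
,,,,,,,,,
,,,,,,,,,
20) ,,,,,,,,,
,,,,,,,,,
,,,,,,^,,
,,,@,@,,,
,,,@,,@,,
,,,,@@,,,
,,,,,,,,,
,,,,,,,,,
,,,,,,,,,
21) ,,,,,,,,,
,,,,,,,,,
,,,,,,@>,
,,,@,@,,,
,,,@,,@,,
,,,,@@,,,
,,,,,,,,,
,,,,,,,,,
,,,,,,,,,
22) ,,,,,,,,,
,,,,,,,,,
,,,,,,@@,
,,,@,@,v,
,,,@,,@,,
,,,,@@,,,
,,,,,,,,,
,,,,,,,,,
,,,,,,,,,
23) ,,,,,,,,,
,,,,,,,,,
,,,,,,@@,
,,,@,@<@,
,,,@,,@,,
,,,,@@,,,
,,,,,,,,,
,,,,,,,,,
,,,,,,,,,

3,6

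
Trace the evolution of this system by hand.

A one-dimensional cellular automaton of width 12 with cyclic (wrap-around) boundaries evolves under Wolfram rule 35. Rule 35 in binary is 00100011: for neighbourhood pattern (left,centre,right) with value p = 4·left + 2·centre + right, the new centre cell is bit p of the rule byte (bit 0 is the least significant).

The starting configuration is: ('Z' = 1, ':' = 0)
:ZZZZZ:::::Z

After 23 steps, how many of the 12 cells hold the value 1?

0) :ZZZZZ:::::Z
1) Z::::::ZZZZ:
2) ::ZZZZZ::::Z
3) :Z::::::ZZZ:
4) Z::ZZZZZ::::
5) ::Z::::::ZZZ
6) :Z::ZZZZZ:::
7) Z::Z::::::ZZ
8) ::Z::ZZZZZ::
9) ZZ::Z::::::Z
10) :::Z::ZZZZZ:
11) ZZZ::Z::::::
12) ::::Z::ZZZZZ
13) :ZZZ::Z:::::
14) Z::::Z::ZZZZ
15) ::ZZZ::Z::::
16) ZZ::::Z::ZZZ
17) :::ZZZ::Z:::
18) ZZZ::::Z::ZZ
19) ::::ZZZ::Z::
20) ZZZZ::::Z::Z
21) :::::ZZZ::Z:
22) ZZZZZ::::Z::
23) ::::::ZZZ::Z

4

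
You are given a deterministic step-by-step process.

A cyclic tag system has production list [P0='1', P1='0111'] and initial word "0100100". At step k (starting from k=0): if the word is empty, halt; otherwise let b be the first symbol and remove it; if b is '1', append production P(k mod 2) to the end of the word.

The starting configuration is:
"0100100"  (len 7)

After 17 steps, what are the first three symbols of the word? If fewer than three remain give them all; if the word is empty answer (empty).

k=0  "0100100"  (len 7)
k=1  "100100"  (len 6)
k=2  "001000111"  (len 9)
k=3  "01000111"  (len 8)
k=4  "1000111"  (len 7)
k=5  "0001111"  (len 7)
k=6  "001111"  (len 6)
k=7  "01111"  (len 5)
k=8  "1111"  (len 4)
k=9  "1111"  (len 4)
k=10  "1110111"  (len 7)
k=11  "1101111"  (len 7)
k=12  "1011110111"  (len 10)
k=13  "0111101111"  (len 10)
k=14  "111101111"  (len 9)
k=15  "111011111"  (len 9)
k=16  "110111110111"  (len 12)
k=17  "101111101111"  (len 12)

101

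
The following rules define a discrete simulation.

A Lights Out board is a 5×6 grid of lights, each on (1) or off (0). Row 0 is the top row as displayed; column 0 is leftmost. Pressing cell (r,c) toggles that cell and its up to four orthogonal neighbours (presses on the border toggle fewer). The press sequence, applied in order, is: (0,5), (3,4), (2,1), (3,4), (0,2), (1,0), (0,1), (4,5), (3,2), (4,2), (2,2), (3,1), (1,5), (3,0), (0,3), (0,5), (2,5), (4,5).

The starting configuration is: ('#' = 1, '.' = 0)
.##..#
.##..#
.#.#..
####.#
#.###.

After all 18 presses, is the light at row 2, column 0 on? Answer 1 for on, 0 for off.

1

step 0: .##..#
.##..#
.#.#..
####.#
#.###.
step 1: .##.#.
.##...
.#.#..
####.#
#.###.
step 2: .##.#.
.##...
.#.##.
###.#.
#.##..
step 3: .##.#.
..#...
#.###.
#.#.#.
#.##..
step 4: .##.#.
..#...
#.##..
#.##.#
#.###.
step 5: ...##.
......
#.##..
#.##.#
#.###.
step 6: #..##.
##....
..##..
#.##.#
#.###.
step 7: .####.
#.....
..##..
#.##.#
#.###.
step 8: .####.
#.....
..##..
#.##..
#.##.#
step 9: .####.
#.....
...#..
##....
#..#.#
step 10: .####.
#.....
...#..
###...
###..#
step 11: .####.
#.#...
.##...
##....
###..#
step 12: .####.
#.#...
..#...
..#...
#.#..#
step 13: .#####
#.#.##
..#..#
..#...
#.#..#
step 14: .#####
#.#.##
#.#..#
###...
..#..#
step 15: .#...#
#.####
#.#..#
###...
..#..#
step 16: .#..#.
#.###.
#.#..#
###...
..#..#
step 17: .#..#.
#.####
#.#.#.
###..#
..#..#
step 18: .#..#.
#.####
#.#.#.
###...
..#.#.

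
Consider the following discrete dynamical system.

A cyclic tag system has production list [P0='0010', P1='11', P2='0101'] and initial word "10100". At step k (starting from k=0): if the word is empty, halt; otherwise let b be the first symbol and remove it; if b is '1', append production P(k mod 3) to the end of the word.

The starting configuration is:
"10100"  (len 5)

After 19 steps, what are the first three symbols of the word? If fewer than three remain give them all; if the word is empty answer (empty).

101

gen 0: "10100"  (len 5)
gen 1: "01000010"  (len 8)
gen 2: "1000010"  (len 7)
gen 3: "0000100101"  (len 10)
gen 4: "000100101"  (len 9)
gen 5: "00100101"  (len 8)
gen 6: "0100101"  (len 7)
gen 7: "100101"  (len 6)
gen 8: "0010111"  (len 7)
gen 9: "010111"  (len 6)
gen 10: "10111"  (len 5)
gen 11: "011111"  (len 6)
gen 12: "11111"  (len 5)
gen 13: "11110010"  (len 8)
gen 14: "111001011"  (len 9)
gen 15: "110010110101"  (len 12)
gen 16: "100101101010010"  (len 15)
gen 17: "0010110101001011"  (len 16)
gen 18: "010110101001011"  (len 15)
gen 19: "10110101001011"  (len 14)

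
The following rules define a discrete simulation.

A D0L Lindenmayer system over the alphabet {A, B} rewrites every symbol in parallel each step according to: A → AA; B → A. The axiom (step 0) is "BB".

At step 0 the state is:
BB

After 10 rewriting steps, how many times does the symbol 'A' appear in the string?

gen 0: BB
gen 1: AA
gen 2: AAAA
gen 3: AAAAAAAA
gen 4: AAAAAAAAAAAAAAAA
gen 5: AAAAAAAAAAAAAAAAAAAAAAAAAAAAAAAA
gen 6: AAAAAAAAAAAAAAAAAAAAAAAAAAAAAAAAAAAAAAAAAAAAAAAAAAAAAAAAAAAAAAAA
gen 7: AAAAAAAAAAAAAAAAAAAAAAAAAAAAAAAAAAAAAAAAAAAAAAAAAAAAAAAAAA…AAAAAAAAAAAAAAAAAAAAAAAAAAAAAAAAAAAAAAAAAAAAAAAAAAAAAAAAAA  (len 128)
gen 8: AAAAAAAAAAAAAAAAAAAAAAAAAAAAAAAAAAAAAAAAAAAAAAAAAAAAAAAAAA…AAAAAAAAAAAAAAAAAAAAAAAAAAAAAAAAAAAAAAAAAAAAAAAAAAAAAAAAAA  (len 256)
gen 9: AAAAAAAAAAAAAAAAAAAAAAAAAAAAAAAAAAAAAAAAAAAAAAAAAAAAAAAAAA…AAAAAAAAAAAAAAAAAAAAAAAAAAAAAAAAAAAAAAAAAAAAAAAAAAAAAAAAAA  (len 512)
gen 10: AAAAAAAAAAAAAAAAAAAAAAAAAAAAAAAAAAAAAAAAAAAAAAAAAAAAAAAAAA…AAAAAAAAAAAAAAAAAAAAAAAAAAAAAAAAAAAAAAAAAAAAAAAAAAAAAAAAAA  (len 1024)

1024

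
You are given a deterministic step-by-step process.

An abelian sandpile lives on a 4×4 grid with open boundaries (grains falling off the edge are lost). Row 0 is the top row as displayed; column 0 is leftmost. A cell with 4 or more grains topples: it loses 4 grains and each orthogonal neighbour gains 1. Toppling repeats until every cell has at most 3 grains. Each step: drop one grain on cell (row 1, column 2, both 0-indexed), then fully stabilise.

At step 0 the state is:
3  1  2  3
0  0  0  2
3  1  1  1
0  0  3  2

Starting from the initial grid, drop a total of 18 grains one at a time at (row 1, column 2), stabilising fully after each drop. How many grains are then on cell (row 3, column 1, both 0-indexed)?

2

0) 3  1  2  3
0  0  0  2
3  1  1  1
0  0  3  2
1) 3  1  2  3
0  0  1  2
3  1  1  1
0  0  3  2
2) 3  1  2  3
0  0  2  2
3  1  1  1
0  0  3  2
3) 3  1  2  3
0  0  3  2
3  1  1  1
0  0  3  2
4) 3  1  3  3
0  1  0  3
3  1  2  1
0  0  3  2
5) 3  1  3  3
0  1  1  3
3  1  2  1
0  0  3  2
6) 3  1  3  3
0  1  2  3
3  1  2  1
0  0  3  2
7) 3  1  3  3
0  1  3  3
3  1  2  1
0  0  3  2
8) 3  2  1  1
0  2  2  1
3  1  3  2
0  0  3  2
9) 3  2  1  1
0  2  3  1
3  1  3  2
0  0  3  2
10) 3  2  2  1
0  3  1  2
3  2  1  3
0  1  0  3
11) 3  2  2  1
0  3  2  2
3  2  1  3
0  1  0  3
12) 3  2  2  1
0  3  3  2
3  2  1  3
0  1  0  3
13) 3  3  3  1
1  0  1  3
3  3  2  3
0  1  0  3
14) 3  3  3  1
1  0  2  3
3  3  2  3
0  1  0  3
15) 3  3  3  1
1  0  3  3
3  3  2  3
0  1  0  3
16) 0  1  1  3
3  3  3  1
0  1  1  2
1  2  2  0
17) 1  2  2  3
0  1  1  2
1  2  2  2
1  2  2  0
18) 1  2  2  3
0  1  2  2
1  2  2  2
1  2  2  0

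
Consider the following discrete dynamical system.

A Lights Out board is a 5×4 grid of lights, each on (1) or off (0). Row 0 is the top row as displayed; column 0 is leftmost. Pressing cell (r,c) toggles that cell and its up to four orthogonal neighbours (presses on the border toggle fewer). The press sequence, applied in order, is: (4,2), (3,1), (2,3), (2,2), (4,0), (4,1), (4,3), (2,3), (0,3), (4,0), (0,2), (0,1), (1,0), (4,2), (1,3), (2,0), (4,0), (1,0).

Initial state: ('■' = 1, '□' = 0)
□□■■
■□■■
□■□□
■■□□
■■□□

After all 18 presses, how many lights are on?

9

[0] □□■■
■□■■
□■□□
■■□□
■■□□
[1] □□■■
■□■■
□■□□
■■■□
■□■■
[2] □□■■
■□■■
□□□□
□□□□
■■■■
[3] □□■■
■□■□
□□■■
□□□■
■■■■
[4] □□■■
■□□□
□■□□
□□■■
■■■■
[5] □□■■
■□□□
□■□□
■□■■
□□■■
[6] □□■■
■□□□
□■□□
■■■■
■■□■
[7] □□■■
■□□□
□■□□
■■■□
■■■□
[8] □□■■
■□□■
□■■■
■■■■
■■■□
[9] □□□□
■□□□
□■■■
■■■■
■■■□
[10] □□□□
■□□□
□■■■
□■■■
□□■□
[11] □■■■
■□■□
□■■■
□■■■
□□■□
[12] ■□□■
■■■□
□■■■
□■■■
□□■□
[13] □□□■
□□■□
■■■■
□■■■
□□■□
[14] □□□■
□□■□
■■■■
□■□■
□■□■
[15] □□□□
□□□■
■■■□
□■□■
□■□■
[16] □□□□
■□□■
□□■□
■■□■
□■□■
[17] □□□□
■□□■
□□■□
□■□■
■□□■
[18] ■□□□
□■□■
■□■□
□■□■
■□□■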